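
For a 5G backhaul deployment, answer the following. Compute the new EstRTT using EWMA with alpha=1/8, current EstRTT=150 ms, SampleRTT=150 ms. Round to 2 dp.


Given: EstRTT = 150 ms, SampleRTT = 150 ms, alpha = 1/8
New EstRTT = (1 - alpha) * EstRTT + alpha * SampleRTT
(7/8) * 150 = 131.25
(1/8) * 150 = 18.75
New EstRTT = 131.25 + 18.75 = 150 ms -> 150.00 ms (2 dp)

150.00


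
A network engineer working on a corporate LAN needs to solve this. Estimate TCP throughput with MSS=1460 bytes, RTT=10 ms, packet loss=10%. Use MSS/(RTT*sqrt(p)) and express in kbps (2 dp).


Given: MSS = 1460 bytes, RTT = 10 ms, loss = 10%
RTT in seconds = 10 / 1000 = 0.01
Loss rate = 10% = 0.1
sqrt(loss) = sqrt(0.1) = 0.316227766017
Throughput (bytes/s) = 1460 / (0.01 * 0.316227766017) = 461692.5384
Throughput (kbps) = 461692.5384 * 8 / 1000 = 3693.540307 -> 3693.54 kbps (2 dp)

3693.54


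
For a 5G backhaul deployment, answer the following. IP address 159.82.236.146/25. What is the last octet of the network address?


Given: IP = 159.82.236.146, prefix = /25
Subnet mask = 255.255.255.128
Last octet of IP: 146
Last octet of mask: 128
Network last octet = 146 AND 128 = 128

128


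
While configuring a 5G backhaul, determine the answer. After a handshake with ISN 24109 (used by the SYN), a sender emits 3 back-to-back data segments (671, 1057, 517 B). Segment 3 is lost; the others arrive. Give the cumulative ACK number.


SYN uses sequence number 24109; first data byte = ISN + 1 = 24110.
Segment 1: SEQ = 24110, len = 671 B, covers [24110, 24780]
Segment 2: SEQ = 24781, len = 1057 B, covers [24781, 25837]
Segment 3: SEQ = 25838, len = 517 B, covers [25838, 26354] [LOST]
In-order data received: bytes [24110, 25837] (segments 1..2).
Segment 3 missing -> gap begins at byte 25838.
Cumulative ACK = next expected in-order byte = 24110 + 671 + 1057 = 25838

25838


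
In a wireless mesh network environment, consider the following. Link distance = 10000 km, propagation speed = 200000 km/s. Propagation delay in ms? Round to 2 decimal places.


Given: distance = 10000 km, speed = 200000 km/s
Delay = distance / speed = 10000 / 200000 seconds
Delay in ms = 10000 * 1000 / 200000
Delay = 50.0000 ms
Rounded to 2 dp = 50.00 ms

50.00


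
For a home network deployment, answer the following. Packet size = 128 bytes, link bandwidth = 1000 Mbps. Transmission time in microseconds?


Given: packet = 128 bytes, bandwidth = 1000 Mbps
Packet in bits = 128 * 8 = 1024 bits
Bandwidth = 1000 * 10^6 = 1000000000 bps
Time = 1024 / 1000000000 seconds
Time in us = 1024 * 10^6 / 1000000000 = 1.024

1.024


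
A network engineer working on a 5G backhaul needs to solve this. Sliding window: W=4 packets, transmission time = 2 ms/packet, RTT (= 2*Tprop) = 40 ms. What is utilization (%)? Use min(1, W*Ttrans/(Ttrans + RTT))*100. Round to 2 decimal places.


Given: W = 4, Ttrans = 2 ms, RTT = 40 ms (= 2 * Tprop, Tprop = 20 ms)
Cycle time = Ttrans + RTT = 2 + 40 = 42 ms (first packet sent until its ACK returns)
W * Ttrans = 4 * 2 = 8 ms of sending per cycle
W * Ttrans / (Ttrans + RTT) = 8 / 42 = 0.190476
U = min(1, 0.190476) = 0.190476
U% = 19.05%

19.05


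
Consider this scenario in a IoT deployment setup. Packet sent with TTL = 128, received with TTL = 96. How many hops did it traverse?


Given: initial TTL = 128, received TTL = 96
Hops = initial TTL - received TTL
Hops = 128 - 96 = 32

32


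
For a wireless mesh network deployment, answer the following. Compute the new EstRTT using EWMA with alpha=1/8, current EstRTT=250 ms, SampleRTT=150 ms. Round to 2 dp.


Given: EstRTT = 250 ms, SampleRTT = 150 ms, alpha = 1/8
New EstRTT = (1 - alpha) * EstRTT + alpha * SampleRTT
(7/8) * 250 = 218.75
(1/8) * 150 = 18.75
New EstRTT = 218.75 + 18.75 = 237.5 ms -> 237.50 ms (2 dp)

237.50


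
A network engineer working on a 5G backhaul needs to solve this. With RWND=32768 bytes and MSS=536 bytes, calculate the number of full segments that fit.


Given: RWND = 32768 bytes, MSS = 536 bytes
Full segments = floor(RWND / MSS)
Full segments = floor(32768 / 536)
Full segments = floor(61.1343) = 61

61


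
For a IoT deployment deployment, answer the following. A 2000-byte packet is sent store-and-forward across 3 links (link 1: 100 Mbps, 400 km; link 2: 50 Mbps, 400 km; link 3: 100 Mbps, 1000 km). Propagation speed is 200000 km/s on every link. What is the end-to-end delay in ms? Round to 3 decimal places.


Packet = 2000 bytes = 16000 bits. Store-and-forward: sum (t_trans + t_prop) per link.
Link 1: t_trans = 16000/(100*10^6) s = 0.1600 ms; t_prop = 400/200000 s = 2.0000 ms; subtotal = 2.1600 ms
Link 2: t_trans = 16000/(50*10^6) s = 0.3200 ms; t_prop = 400/200000 s = 2.0000 ms; subtotal = 2.3200 ms
Link 3: t_trans = 16000/(100*10^6) s = 0.1600 ms; t_prop = 1000/200000 s = 5.0000 ms; subtotal = 5.1600 ms
End-to-end = 2.1600 + 2.3200 + 5.1600 = 9.6400 ms -> 9.640 ms (3 dp)

9.640


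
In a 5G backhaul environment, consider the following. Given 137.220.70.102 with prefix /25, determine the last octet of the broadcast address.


Given: IP = 137.220.70.102, prefix = /25
Host bits = 32 - 25 = 7
Network last octet = 102 AND mask = 0
Host part size = 2^7 - 1 = 127
Broadcast last octet = 0 OR 127 = 127

127


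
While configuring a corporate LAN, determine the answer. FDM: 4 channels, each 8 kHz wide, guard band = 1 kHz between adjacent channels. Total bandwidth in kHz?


Given: 4 channels, 8 kHz each, guard = 1 kHz
Channel bandwidth = 4 * 8 = 32 kHz
Guard bands = 3 gaps * 1 kHz = 3 kHz
Total = 32 + 3 = 35 kHz

35


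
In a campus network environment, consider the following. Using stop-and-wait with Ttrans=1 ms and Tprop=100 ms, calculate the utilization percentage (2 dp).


Given: Ttrans = 1 ms, Tprop = 100 ms
RTT = 2 * Tprop = 2 * 100 = 200 ms
U = Ttrans / (Ttrans + RTT)
U = 1 / (1 + 200)
U = 1 / 201 = 0.004975
U% = 0.50%

0.50


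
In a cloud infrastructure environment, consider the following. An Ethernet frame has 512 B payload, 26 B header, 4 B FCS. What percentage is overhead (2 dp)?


Given: payload = 512 B, header = 26 B, trailer = 4 B
Overhead bytes = header + trailer = 26 + 4 = 30
Total frame = payload + overhead = 512 + 30 = 542
Overhead % = 30 / 542 * 100 = 5.5351% -> 5.54% (2 dp)

5.54


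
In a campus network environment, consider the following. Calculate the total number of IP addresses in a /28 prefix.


Given: CIDR prefix /28
Host bits = 32 - 28 = 4
Total addresses = 2^4 = 16

16


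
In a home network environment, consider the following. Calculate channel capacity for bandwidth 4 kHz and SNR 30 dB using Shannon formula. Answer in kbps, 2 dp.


Given: B = 4 kHz, SNR = 30 dB
SNR linear = 10^(30/10) = 1000
1 + SNR = 1001
log2(1001) = 9.9672262588
C = 4 * 1000 * 9.9672262588 = 39868.9050 bps
C = 39.868905 kbps -> 39.87 kbps (2 dp)

39.87


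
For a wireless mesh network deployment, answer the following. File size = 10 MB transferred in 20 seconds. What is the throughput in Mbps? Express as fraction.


Given: file = 10 MB, time = 20 s
File in Mb = 10 * 8 = 80 Mb
Throughput = 80 / 20 Mbps
Throughput = 4 Mbps

4


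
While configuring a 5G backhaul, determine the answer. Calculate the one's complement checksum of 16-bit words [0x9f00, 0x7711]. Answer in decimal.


Given words: [0x9f00, 0x7711]
Step 1: Sum all words
Raw sum = 40704 + 30481 = 71185
Step 2: Fold carry: (5649 + 1) = 5650
One's complement = ~5650 & 0xFFFF = 59885

59885


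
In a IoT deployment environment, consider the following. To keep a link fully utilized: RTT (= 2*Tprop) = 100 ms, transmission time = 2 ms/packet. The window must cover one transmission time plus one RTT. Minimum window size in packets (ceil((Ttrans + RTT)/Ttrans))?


Given: Ttrans = 2 ms, RTT = 100 ms (= 2 * Tprop, Tprop = 50 ms)
Time until first ACK returns = Ttrans + RTT = 2 + 100 = 102 ms
Need W * Ttrans >= Ttrans + RTT  ->  W >= (Ttrans + RTT) / Ttrans
(Ttrans + RTT) / Ttrans = 102 / 2 = 51
W_min = ceil(51) = 51

51


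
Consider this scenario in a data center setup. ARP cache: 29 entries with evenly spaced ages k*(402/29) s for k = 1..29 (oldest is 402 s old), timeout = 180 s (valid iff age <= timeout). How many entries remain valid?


Ages are k * 402/29 s for k = 1..29 (spacing = 13.8621 s).
Entry k is valid iff k * 402/29 <= 180 iff k <= 29 * 180 / 402 = 12.9851
n_valid = floor(12.9851) = 12
(n_stale = 29 - 12 = 17)

12


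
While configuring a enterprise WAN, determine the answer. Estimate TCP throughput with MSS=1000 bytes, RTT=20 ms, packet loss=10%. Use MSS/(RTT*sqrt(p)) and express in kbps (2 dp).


Given: MSS = 1000 bytes, RTT = 20 ms, loss = 10%
RTT in seconds = 20 / 1000 = 0.02
Loss rate = 10% = 0.1
sqrt(loss) = sqrt(0.1) = 0.316227766017
Throughput (bytes/s) = 1000 / (0.02 * 0.316227766017) = 158113.8830
Throughput (kbps) = 158113.8830 * 8 / 1000 = 1264.911064 -> 1264.91 kbps (2 dp)

1264.91


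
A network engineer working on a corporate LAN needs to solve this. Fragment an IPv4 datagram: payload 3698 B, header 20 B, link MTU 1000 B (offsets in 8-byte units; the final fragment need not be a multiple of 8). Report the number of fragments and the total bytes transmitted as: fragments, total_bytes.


Max data per non-final fragment = floor((MTU - header)/8)*8 = floor((1000 - 20)/8)*8 = floor(980/8)*8 = 976 B
Final fragment needs no 8-byte alignment: it can carry up to MTU - header = 980 B
Non-final fragments needed = ceil((payload - 980) / 976) = ceil(2718/976) = ceil(2.7848) = 3
Number of fragments = 3 + 1 = 4
Fragment sizes (data): 3 * 976 B + 770 B (last, 770 <= 980 OK)
Total bytes sent = payload + n_frags * header = 3698 + 4*20 = 3698 + 80 = 3778 B

4, 3778


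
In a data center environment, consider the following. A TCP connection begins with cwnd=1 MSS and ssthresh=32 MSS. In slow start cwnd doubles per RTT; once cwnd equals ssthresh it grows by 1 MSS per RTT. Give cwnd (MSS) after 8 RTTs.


RTT 0: cwnd = 1 MSS (initial)
RTT 1: cwnd = 2 MSS (slow start, doubled)
RTT 2: cwnd = 4 MSS (slow start, doubled)
RTT 3: cwnd = 8 MSS (slow start, doubled)
RTT 4: cwnd = 16 MSS (slow start, doubled)
RTT 5: cwnd = 32 MSS (slow start, doubled)
RTT 6: cwnd = 33 MSS (congestion avoidance, +1)
RTT 7: cwnd = 34 MSS (congestion avoidance, +1)
RTT 8: cwnd = 35 MSS (congestion avoidance, +1)

35


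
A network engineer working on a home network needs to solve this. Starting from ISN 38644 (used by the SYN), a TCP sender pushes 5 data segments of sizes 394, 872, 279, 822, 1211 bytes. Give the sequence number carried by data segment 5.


The SYN occupies sequence number ISN = 38644, so the first data byte is ISN + 1 = 38645.
SEQ of data segment i = (ISN + 1) + sum of payload sizes of segments 1..i-1.
Segment 1: SEQ = 38645, payload = 394 bytes
Segment 2: SEQ = 39039, payload = 872 bytes
Segment 3: SEQ = 39911, payload = 279 bytes
Segment 4: SEQ = 40190, payload = 822 bytes
Segment 5: SEQ = 41012, payload = 1211 bytes
SEQ of segment 5 = 38645 + 394 + 872 + 279 + 822 = 41012

41012


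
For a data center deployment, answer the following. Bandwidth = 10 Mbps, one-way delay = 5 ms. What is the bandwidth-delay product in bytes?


Given: bandwidth = 10 Mbps, delay = 5 ms
BDP in bits = 10 * 10^6 * 5 / 1000
BDP in bits = 50000
BDP in bytes = 50000 / 8 = 6250

6250


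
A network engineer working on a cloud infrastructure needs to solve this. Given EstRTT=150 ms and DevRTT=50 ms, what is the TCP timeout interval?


Given: EstRTT = 150 ms, DevRTT = 50 ms
Timeout = EstRTT + 4 * DevRTT
4 * DevRTT = 4 * 50 = 200
Timeout = 150 + 200 = 350 ms

350


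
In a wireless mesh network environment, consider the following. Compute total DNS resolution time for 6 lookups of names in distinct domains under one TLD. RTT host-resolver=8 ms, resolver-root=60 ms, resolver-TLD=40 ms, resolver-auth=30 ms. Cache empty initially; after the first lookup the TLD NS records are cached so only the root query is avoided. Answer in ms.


Lookup 1 (cold cache): local + root + TLD + auth = 8 + 60 + 40 + 30 = 138 ms
Lookups 2..6 (TLD NS cached -> skip root; new domain -> still ask TLD and auth): local + TLD + auth = 8 + 40 + 30 = 78 ms each
Remaining 5 lookups: 5 * 78 = 390 ms
Total = 138 + 390 = 528 ms

528


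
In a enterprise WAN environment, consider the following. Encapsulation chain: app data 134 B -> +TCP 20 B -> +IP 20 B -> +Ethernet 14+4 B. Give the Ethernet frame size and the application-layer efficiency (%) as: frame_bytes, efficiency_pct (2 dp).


TCP segment = 134 + 20 = 154 B
IP packet = 154 + 20 = 174 B
Ethernet frame = 174 + 14 + 4 = 192 B
Efficiency = app / frame = 134 / 192 = 0.697917 = 69.7917% -> 69.79% (2 dp)

192, 69.79


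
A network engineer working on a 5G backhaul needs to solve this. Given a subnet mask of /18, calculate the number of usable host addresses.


Given: subnet mask /18
Host bits = 32 - 18 = 14
Total addresses = 2^14 = 16384
Usable hosts = 16384 - 2 (network + broadcast) = 16382

16382


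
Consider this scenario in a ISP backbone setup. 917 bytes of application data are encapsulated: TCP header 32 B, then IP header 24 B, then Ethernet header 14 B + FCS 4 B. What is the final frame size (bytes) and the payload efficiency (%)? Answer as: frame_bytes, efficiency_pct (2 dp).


TCP segment = 917 + 32 = 949 B
IP packet = 949 + 24 = 973 B
Ethernet frame = 973 + 14 + 4 = 991 B
Efficiency = app / frame = 917 / 991 = 0.925328 = 92.5328% -> 92.53% (2 dp)

991, 92.53


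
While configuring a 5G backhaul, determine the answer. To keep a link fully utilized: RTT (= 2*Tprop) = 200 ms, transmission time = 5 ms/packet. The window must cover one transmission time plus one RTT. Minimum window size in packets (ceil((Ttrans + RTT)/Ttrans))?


Given: Ttrans = 5 ms, RTT = 200 ms (= 2 * Tprop, Tprop = 100 ms)
Time until first ACK returns = Ttrans + RTT = 5 + 200 = 205 ms
Need W * Ttrans >= Ttrans + RTT  ->  W >= (Ttrans + RTT) / Ttrans
(Ttrans + RTT) / Ttrans = 205 / 5 = 41
W_min = ceil(41) = 41

41


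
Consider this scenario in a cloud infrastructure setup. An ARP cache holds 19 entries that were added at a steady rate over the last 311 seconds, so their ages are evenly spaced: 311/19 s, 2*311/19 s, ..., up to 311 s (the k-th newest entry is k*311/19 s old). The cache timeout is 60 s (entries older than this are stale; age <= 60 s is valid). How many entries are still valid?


Ages are k * 311/19 s for k = 1..19 (spacing = 16.3684 s).
Entry k is valid iff k * 311/19 <= 60 iff k <= 19 * 60 / 311 = 3.6656
n_valid = floor(3.6656) = 3
(n_stale = 19 - 3 = 16)

3


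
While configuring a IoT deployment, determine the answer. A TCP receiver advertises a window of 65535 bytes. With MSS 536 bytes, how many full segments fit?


Given: RWND = 65535 bytes, MSS = 536 bytes
Full segments = floor(RWND / MSS)
Full segments = floor(65535 / 536)
Full segments = floor(122.2668) = 122

122


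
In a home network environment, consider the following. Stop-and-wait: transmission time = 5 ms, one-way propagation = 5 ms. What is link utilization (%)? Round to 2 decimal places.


Given: Ttrans = 5 ms, Tprop = 5 ms
RTT = 2 * Tprop = 2 * 5 = 10 ms
U = Ttrans / (Ttrans + RTT)
U = 5 / (5 + 10)
U = 5 / 15 = 0.333333
U% = 33.33%

33.33


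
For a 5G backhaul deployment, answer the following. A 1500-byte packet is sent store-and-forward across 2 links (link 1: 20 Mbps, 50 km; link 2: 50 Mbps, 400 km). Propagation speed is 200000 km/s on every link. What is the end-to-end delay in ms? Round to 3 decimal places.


Packet = 1500 bytes = 12000 bits. Store-and-forward: sum (t_trans + t_prop) per link.
Link 1: t_trans = 12000/(20*10^6) s = 0.6000 ms; t_prop = 50/200000 s = 0.2500 ms; subtotal = 0.8500 ms
Link 2: t_trans = 12000/(50*10^6) s = 0.2400 ms; t_prop = 400/200000 s = 2.0000 ms; subtotal = 2.2400 ms
End-to-end = 0.8500 + 2.2400 = 3.0900 ms -> 3.090 ms (3 dp)

3.090


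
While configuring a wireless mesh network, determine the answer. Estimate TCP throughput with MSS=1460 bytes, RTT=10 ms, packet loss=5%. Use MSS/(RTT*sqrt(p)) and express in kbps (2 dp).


Given: MSS = 1460 bytes, RTT = 10 ms, loss = 5%
RTT in seconds = 10 / 1000 = 0.01
Loss rate = 5% = 0.05
sqrt(loss) = sqrt(0.05) = 0.223606797750
Throughput (bytes/s) = 1460 / (0.01 * 0.223606797750) = 652931.8494
Throughput (kbps) = 652931.8494 * 8 / 1000 = 5223.454795 -> 5223.45 kbps (2 dp)

5223.45


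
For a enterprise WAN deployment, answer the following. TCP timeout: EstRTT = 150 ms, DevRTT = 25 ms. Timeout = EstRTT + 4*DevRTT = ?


Given: EstRTT = 150 ms, DevRTT = 25 ms
Timeout = EstRTT + 4 * DevRTT
4 * DevRTT = 4 * 25 = 100
Timeout = 150 + 100 = 250 ms

250


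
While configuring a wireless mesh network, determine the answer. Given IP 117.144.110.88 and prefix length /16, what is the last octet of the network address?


Given: IP = 117.144.110.88, prefix = /16
Subnet mask = 255.255.0.0
Last octet of IP: 88
Last octet of mask: 0
Network last octet = 88 AND 0 = 0

0


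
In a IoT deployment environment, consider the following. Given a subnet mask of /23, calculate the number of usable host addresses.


Given: subnet mask /23
Host bits = 32 - 23 = 9
Total addresses = 2^9 = 512
Usable hosts = 512 - 2 (network + broadcast) = 510

510


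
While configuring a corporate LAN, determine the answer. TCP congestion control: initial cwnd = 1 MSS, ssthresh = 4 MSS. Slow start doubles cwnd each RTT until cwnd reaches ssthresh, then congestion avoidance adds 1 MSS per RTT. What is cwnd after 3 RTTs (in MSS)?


RTT 0: cwnd = 1 MSS (initial)
RTT 1: cwnd = 2 MSS (slow start, doubled)
RTT 2: cwnd = 4 MSS (slow start, doubled)
RTT 3: cwnd = 5 MSS (congestion avoidance, +1)

5


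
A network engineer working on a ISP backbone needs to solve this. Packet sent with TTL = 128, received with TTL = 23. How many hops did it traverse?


Given: initial TTL = 128, received TTL = 23
Hops = initial TTL - received TTL
Hops = 128 - 23 = 105

105


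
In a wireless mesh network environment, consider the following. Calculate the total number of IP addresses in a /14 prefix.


Given: CIDR prefix /14
Host bits = 32 - 14 = 18
Total addresses = 2^18 = 262144

262144


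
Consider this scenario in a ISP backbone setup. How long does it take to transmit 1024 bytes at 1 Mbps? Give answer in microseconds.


Given: packet = 1024 bytes, bandwidth = 1 Mbps
Packet in bits = 1024 * 8 = 8192 bits
Bandwidth = 1 * 10^6 = 1000000 bps
Time = 8192 / 1000000 seconds
Time in us = 8192 * 10^6 / 1000000 = 8192

8192


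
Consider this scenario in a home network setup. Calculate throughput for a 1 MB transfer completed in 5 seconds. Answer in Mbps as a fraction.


Given: file = 1 MB, time = 5 s
File in Mb = 1 * 8 = 8 Mb
Throughput = 8 / 5 Mbps
Throughput = 8/5 Mbps

8/5


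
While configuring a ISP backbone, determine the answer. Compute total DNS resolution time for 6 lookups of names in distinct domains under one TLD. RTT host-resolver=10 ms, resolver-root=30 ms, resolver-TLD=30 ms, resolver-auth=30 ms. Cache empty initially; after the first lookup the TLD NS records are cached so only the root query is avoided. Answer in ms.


Lookup 1 (cold cache): local + root + TLD + auth = 10 + 30 + 30 + 30 = 100 ms
Lookups 2..6 (TLD NS cached -> skip root; new domain -> still ask TLD and auth): local + TLD + auth = 10 + 30 + 30 = 70 ms each
Remaining 5 lookups: 5 * 70 = 350 ms
Total = 100 + 350 = 450 ms

450


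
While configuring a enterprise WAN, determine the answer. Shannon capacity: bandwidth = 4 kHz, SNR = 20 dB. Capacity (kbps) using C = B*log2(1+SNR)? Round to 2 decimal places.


Given: B = 4 kHz, SNR = 20 dB
SNR linear = 10^(20/10) = 100
1 + SNR = 101
log2(101) = 6.6582114828
C = 4 * 1000 * 6.6582114828 = 26632.8459 bps
C = 26.632846 kbps -> 26.63 kbps (2 dp)

26.63


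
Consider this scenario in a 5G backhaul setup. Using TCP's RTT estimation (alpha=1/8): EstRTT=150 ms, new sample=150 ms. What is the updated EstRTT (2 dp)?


Given: EstRTT = 150 ms, SampleRTT = 150 ms, alpha = 1/8
New EstRTT = (1 - alpha) * EstRTT + alpha * SampleRTT
(7/8) * 150 = 131.25
(1/8) * 150 = 18.75
New EstRTT = 131.25 + 18.75 = 150 ms -> 150.00 ms (2 dp)

150.00


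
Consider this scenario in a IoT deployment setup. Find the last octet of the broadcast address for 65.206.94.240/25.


Given: IP = 65.206.94.240, prefix = /25
Host bits = 32 - 25 = 7
Network last octet = 240 AND mask = 128
Host part size = 2^7 - 1 = 127
Broadcast last octet = 128 OR 127 = 255

255


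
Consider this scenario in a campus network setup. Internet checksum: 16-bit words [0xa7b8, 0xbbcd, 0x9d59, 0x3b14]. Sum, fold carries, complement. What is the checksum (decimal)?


Given words: [0xa7b8, 0xbbcd, 0x9d59, 0x3b14]
Step 1: Sum all words
Raw sum = 42936 + 48077 + 40281 + 15124 = 146418
Step 2: Fold carry: (15346 + 2) = 15348
One's complement = ~15348 & 0xFFFF = 50187

50187


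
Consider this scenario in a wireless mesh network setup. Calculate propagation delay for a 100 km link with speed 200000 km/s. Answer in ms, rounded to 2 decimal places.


Given: distance = 100 km, speed = 200000 km/s
Delay = distance / speed = 100 / 200000 seconds
Delay in ms = 100 * 1000 / 200000
Delay = 0.5000 ms
Rounded to 2 dp = 0.50 ms

0.50


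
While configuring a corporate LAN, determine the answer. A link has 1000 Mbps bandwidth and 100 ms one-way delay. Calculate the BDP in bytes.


Given: bandwidth = 1000 Mbps, delay = 100 ms
BDP in bits = 1000 * 10^6 * 100 / 1000
BDP in bits = 100000000
BDP in bytes = 100000000 / 8 = 12500000

12500000


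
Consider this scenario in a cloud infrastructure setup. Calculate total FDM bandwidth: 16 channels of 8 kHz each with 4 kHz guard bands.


Given: 16 channels, 8 kHz each, guard = 4 kHz
Channel bandwidth = 16 * 8 = 128 kHz
Guard bands = 15 gaps * 4 kHz = 60 kHz
Total = 128 + 60 = 188 kHz

188


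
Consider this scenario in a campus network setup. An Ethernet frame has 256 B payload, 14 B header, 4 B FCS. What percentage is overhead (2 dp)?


Given: payload = 256 B, header = 14 B, trailer = 4 B
Overhead bytes = header + trailer = 14 + 4 = 18
Total frame = payload + overhead = 256 + 18 = 274
Overhead % = 18 / 274 * 100 = 6.5693% -> 6.57% (2 dp)

6.57


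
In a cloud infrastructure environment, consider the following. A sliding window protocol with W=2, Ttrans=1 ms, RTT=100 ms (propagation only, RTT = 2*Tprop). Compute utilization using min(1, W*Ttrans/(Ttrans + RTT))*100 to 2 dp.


Given: W = 2, Ttrans = 1 ms, RTT = 100 ms (= 2 * Tprop, Tprop = 50 ms)
Cycle time = Ttrans + RTT = 1 + 100 = 101 ms (first packet sent until its ACK returns)
W * Ttrans = 2 * 1 = 2 ms of sending per cycle
W * Ttrans / (Ttrans + RTT) = 2 / 101 = 0.019802
U = min(1, 0.019802) = 0.019802
U% = 1.98%

1.98


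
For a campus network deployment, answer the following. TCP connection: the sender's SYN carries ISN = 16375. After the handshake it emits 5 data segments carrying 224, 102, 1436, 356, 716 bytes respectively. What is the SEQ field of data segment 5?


The SYN occupies sequence number ISN = 16375, so the first data byte is ISN + 1 = 16376.
SEQ of data segment i = (ISN + 1) + sum of payload sizes of segments 1..i-1.
Segment 1: SEQ = 16376, payload = 224 bytes
Segment 2: SEQ = 16600, payload = 102 bytes
Segment 3: SEQ = 16702, payload = 1436 bytes
Segment 4: SEQ = 18138, payload = 356 bytes
Segment 5: SEQ = 18494, payload = 716 bytes
SEQ of segment 5 = 16376 + 224 + 102 + 1436 + 356 = 18494

18494


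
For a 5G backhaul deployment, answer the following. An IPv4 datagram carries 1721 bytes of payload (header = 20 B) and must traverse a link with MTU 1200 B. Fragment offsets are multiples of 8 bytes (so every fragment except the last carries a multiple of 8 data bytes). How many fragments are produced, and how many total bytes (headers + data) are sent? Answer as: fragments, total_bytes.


Max data per non-final fragment = floor((MTU - header)/8)*8 = floor((1200 - 20)/8)*8 = floor(1180/8)*8 = 1176 B
Final fragment needs no 8-byte alignment: it can carry up to MTU - header = 1180 B
Non-final fragments needed = ceil((payload - 1180) / 1176) = ceil(541/1176) = ceil(0.4600) = 1
Number of fragments = 1 + 1 = 2
Fragment sizes (data): 1 * 1176 B + 545 B (last, 545 <= 1180 OK)
Total bytes sent = payload + n_frags * header = 1721 + 2*20 = 1721 + 40 = 1761 B

2, 1761


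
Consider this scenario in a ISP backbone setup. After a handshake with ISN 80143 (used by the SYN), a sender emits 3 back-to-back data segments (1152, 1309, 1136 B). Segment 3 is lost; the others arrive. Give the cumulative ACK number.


SYN uses sequence number 80143; first data byte = ISN + 1 = 80144.
Segment 1: SEQ = 80144, len = 1152 B, covers [80144, 81295]
Segment 2: SEQ = 81296, len = 1309 B, covers [81296, 82604]
Segment 3: SEQ = 82605, len = 1136 B, covers [82605, 83740] [LOST]
In-order data received: bytes [80144, 82604] (segments 1..2).
Segment 3 missing -> gap begins at byte 82605.
Cumulative ACK = next expected in-order byte = 80144 + 1152 + 1309 = 82605

82605


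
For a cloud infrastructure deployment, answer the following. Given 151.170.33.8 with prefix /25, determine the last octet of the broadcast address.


Given: IP = 151.170.33.8, prefix = /25
Host bits = 32 - 25 = 7
Network last octet = 8 AND mask = 0
Host part size = 2^7 - 1 = 127
Broadcast last octet = 0 OR 127 = 127

127


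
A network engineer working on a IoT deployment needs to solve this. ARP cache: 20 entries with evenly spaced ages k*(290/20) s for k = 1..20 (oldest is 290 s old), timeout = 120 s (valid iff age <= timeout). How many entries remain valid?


Ages are k * 290/20 s for k = 1..20 (spacing = 14.5000 s).
Entry k is valid iff k * 290/20 <= 120 iff k <= 20 * 120 / 290 = 8.2759
n_valid = floor(8.2759) = 8
(n_stale = 20 - 8 = 12)

8


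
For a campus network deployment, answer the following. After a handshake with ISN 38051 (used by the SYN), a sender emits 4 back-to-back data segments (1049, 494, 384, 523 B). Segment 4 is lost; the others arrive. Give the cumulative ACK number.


SYN uses sequence number 38051; first data byte = ISN + 1 = 38052.
Segment 1: SEQ = 38052, len = 1049 B, covers [38052, 39100]
Segment 2: SEQ = 39101, len = 494 B, covers [39101, 39594]
Segment 3: SEQ = 39595, len = 384 B, covers [39595, 39978]
Segment 4: SEQ = 39979, len = 523 B, covers [39979, 40501] [LOST]
In-order data received: bytes [38052, 39978] (segments 1..3).
Segment 4 missing -> gap begins at byte 39979.
Cumulative ACK = next expected in-order byte = 38052 + 1049 + 494 + 384 = 39979

39979


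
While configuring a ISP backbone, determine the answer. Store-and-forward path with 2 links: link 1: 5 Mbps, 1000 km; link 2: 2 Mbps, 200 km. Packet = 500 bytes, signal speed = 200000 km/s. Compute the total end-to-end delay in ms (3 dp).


Packet = 500 bytes = 4000 bits. Store-and-forward: sum (t_trans + t_prop) per link.
Link 1: t_trans = 4000/(5*10^6) s = 0.8000 ms; t_prop = 1000/200000 s = 5.0000 ms; subtotal = 5.8000 ms
Link 2: t_trans = 4000/(2*10^6) s = 2.0000 ms; t_prop = 200/200000 s = 1.0000 ms; subtotal = 3.0000 ms
End-to-end = 5.8000 + 3.0000 = 8.8000 ms -> 8.800 ms (3 dp)

8.800


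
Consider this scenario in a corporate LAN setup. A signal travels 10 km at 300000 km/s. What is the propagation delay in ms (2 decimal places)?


Given: distance = 10 km, speed = 300000 km/s
Delay = distance / speed = 10 / 300000 seconds
Delay in ms = 10 * 1000 / 300000
Delay = 0.0333 ms
Rounded to 2 dp = 0.03 ms

0.03


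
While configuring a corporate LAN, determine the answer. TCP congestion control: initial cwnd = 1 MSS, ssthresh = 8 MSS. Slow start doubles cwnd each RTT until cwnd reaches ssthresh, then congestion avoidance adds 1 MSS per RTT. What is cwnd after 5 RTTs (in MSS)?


RTT 0: cwnd = 1 MSS (initial)
RTT 1: cwnd = 2 MSS (slow start, doubled)
RTT 2: cwnd = 4 MSS (slow start, doubled)
RTT 3: cwnd = 8 MSS (slow start, doubled)
RTT 4: cwnd = 9 MSS (congestion avoidance, +1)
RTT 5: cwnd = 10 MSS (congestion avoidance, +1)

10


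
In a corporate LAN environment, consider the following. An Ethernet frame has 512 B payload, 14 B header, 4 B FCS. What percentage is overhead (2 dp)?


Given: payload = 512 B, header = 14 B, trailer = 4 B
Overhead bytes = header + trailer = 14 + 4 = 18
Total frame = payload + overhead = 512 + 18 = 530
Overhead % = 18 / 530 * 100 = 3.3962% -> 3.40% (2 dp)

3.40


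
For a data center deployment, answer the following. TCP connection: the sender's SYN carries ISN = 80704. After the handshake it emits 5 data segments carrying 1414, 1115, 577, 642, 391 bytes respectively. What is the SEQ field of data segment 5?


The SYN occupies sequence number ISN = 80704, so the first data byte is ISN + 1 = 80705.
SEQ of data segment i = (ISN + 1) + sum of payload sizes of segments 1..i-1.
Segment 1: SEQ = 80705, payload = 1414 bytes
Segment 2: SEQ = 82119, payload = 1115 bytes
Segment 3: SEQ = 83234, payload = 577 bytes
Segment 4: SEQ = 83811, payload = 642 bytes
Segment 5: SEQ = 84453, payload = 391 bytes
SEQ of segment 5 = 80705 + 1414 + 1115 + 577 + 642 = 84453

84453


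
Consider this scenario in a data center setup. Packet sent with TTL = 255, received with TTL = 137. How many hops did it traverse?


Given: initial TTL = 255, received TTL = 137
Hops = initial TTL - received TTL
Hops = 255 - 137 = 118

118


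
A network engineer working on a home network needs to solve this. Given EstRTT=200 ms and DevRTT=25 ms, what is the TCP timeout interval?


Given: EstRTT = 200 ms, DevRTT = 25 ms
Timeout = EstRTT + 4 * DevRTT
4 * DevRTT = 4 * 25 = 100
Timeout = 200 + 100 = 300 ms

300


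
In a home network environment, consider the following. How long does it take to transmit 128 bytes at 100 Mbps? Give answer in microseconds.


Given: packet = 128 bytes, bandwidth = 100 Mbps
Packet in bits = 128 * 8 = 1024 bits
Bandwidth = 100 * 10^6 = 100000000 bps
Time = 1024 / 100000000 seconds
Time in us = 1024 * 10^6 / 100000000 = 10.24

10.24


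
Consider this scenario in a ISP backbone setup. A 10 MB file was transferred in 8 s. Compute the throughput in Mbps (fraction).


Given: file = 10 MB, time = 8 s
File in Mb = 10 * 8 = 80 Mb
Throughput = 80 / 8 Mbps
Throughput = 10 Mbps

10


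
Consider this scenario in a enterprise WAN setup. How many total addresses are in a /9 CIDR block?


Given: CIDR prefix /9
Host bits = 32 - 9 = 23
Total addresses = 2^23 = 8388608

8388608


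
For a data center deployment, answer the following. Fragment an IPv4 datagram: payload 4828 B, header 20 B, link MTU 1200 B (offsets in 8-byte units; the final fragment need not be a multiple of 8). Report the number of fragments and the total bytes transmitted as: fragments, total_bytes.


Max data per non-final fragment = floor((MTU - header)/8)*8 = floor((1200 - 20)/8)*8 = floor(1180/8)*8 = 1176 B
Final fragment needs no 8-byte alignment: it can carry up to MTU - header = 1180 B
Non-final fragments needed = ceil((payload - 1180) / 1176) = ceil(3648/1176) = ceil(3.1020) = 4
Number of fragments = 4 + 1 = 5
Fragment sizes (data): 4 * 1176 B + 124 B (last, 124 <= 1180 OK)
Total bytes sent = payload + n_frags * header = 4828 + 5*20 = 4828 + 100 = 4928 B

5, 4928


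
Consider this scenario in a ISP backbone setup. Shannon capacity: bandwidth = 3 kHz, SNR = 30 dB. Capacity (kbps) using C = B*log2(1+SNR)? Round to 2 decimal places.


Given: B = 3 kHz, SNR = 30 dB
SNR linear = 10^(30/10) = 1000
1 + SNR = 1001
log2(1001) = 9.9672262588
C = 3 * 1000 * 9.9672262588 = 29901.6788 bps
C = 29.901679 kbps -> 29.90 kbps (2 dp)

29.90


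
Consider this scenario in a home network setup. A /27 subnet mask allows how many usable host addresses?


Given: subnet mask /27
Host bits = 32 - 27 = 5
Total addresses = 2^5 = 32
Usable hosts = 32 - 2 (network + broadcast) = 30

30


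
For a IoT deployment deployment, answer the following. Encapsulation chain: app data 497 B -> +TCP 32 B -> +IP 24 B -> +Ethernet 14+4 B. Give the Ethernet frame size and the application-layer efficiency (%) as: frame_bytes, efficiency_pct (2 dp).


TCP segment = 497 + 32 = 529 B
IP packet = 529 + 24 = 553 B
Ethernet frame = 553 + 14 + 4 = 571 B
Efficiency = app / frame = 497 / 571 = 0.870403 = 87.0403% -> 87.04% (2 dp)

571, 87.04


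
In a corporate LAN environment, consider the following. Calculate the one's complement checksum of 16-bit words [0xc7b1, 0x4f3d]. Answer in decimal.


Given words: [0xc7b1, 0x4f3d]
Step 1: Sum all words
Raw sum = 51121 + 20285 = 71406
Step 2: Fold carry: (5870 + 1) = 5871
One's complement = ~5871 & 0xFFFF = 59664

59664


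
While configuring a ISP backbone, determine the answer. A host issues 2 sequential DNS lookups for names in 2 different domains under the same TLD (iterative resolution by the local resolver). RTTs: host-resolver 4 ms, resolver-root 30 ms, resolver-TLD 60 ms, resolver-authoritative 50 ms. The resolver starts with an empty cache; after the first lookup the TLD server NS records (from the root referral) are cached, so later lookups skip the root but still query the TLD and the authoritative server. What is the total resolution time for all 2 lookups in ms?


Lookup 1 (cold cache): local + root + TLD + auth = 4 + 30 + 60 + 50 = 144 ms
Lookups 2..2 (TLD NS cached -> skip root; new domain -> still ask TLD and auth): local + TLD + auth = 4 + 60 + 50 = 114 ms each
Remaining 1 lookups: 1 * 114 = 114 ms
Total = 144 + 114 = 258 ms

258


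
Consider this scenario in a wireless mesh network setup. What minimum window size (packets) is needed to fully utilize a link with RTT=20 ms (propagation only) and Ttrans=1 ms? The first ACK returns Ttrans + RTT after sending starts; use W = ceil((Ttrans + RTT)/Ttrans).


Given: Ttrans = 1 ms, RTT = 20 ms (= 2 * Tprop, Tprop = 10 ms)
Time until first ACK returns = Ttrans + RTT = 1 + 20 = 21 ms
Need W * Ttrans >= Ttrans + RTT  ->  W >= (Ttrans + RTT) / Ttrans
(Ttrans + RTT) / Ttrans = 21 / 1 = 21
W_min = ceil(21) = 21

21


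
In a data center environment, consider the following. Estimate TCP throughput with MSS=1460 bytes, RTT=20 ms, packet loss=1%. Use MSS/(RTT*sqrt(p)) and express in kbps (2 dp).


Given: MSS = 1460 bytes, RTT = 20 ms, loss = 1%
RTT in seconds = 20 / 1000 = 0.02
Loss rate = 1% = 0.01
sqrt(loss) = sqrt(0.01) = 0.1
Throughput (bytes/s) = 1460 / (0.02 * 0.1) = 730000.0000
Throughput (kbps) = 730000.0000 * 8 / 1000 = 5840.000000 -> 5840.00 kbps (2 dp)

5840.00


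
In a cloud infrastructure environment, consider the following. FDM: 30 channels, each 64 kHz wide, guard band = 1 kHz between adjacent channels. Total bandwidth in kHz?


Given: 30 channels, 64 kHz each, guard = 1 kHz
Channel bandwidth = 30 * 64 = 1920 kHz
Guard bands = 29 gaps * 1 kHz = 29 kHz
Total = 1920 + 29 = 1949 kHz

1949


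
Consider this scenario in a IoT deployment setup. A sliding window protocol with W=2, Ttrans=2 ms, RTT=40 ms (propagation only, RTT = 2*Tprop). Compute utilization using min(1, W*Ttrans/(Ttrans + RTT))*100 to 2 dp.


Given: W = 2, Ttrans = 2 ms, RTT = 40 ms (= 2 * Tprop, Tprop = 20 ms)
Cycle time = Ttrans + RTT = 2 + 40 = 42 ms (first packet sent until its ACK returns)
W * Ttrans = 2 * 2 = 4 ms of sending per cycle
W * Ttrans / (Ttrans + RTT) = 4 / 42 = 0.095238
U = min(1, 0.095238) = 0.095238
U% = 9.52%

9.52


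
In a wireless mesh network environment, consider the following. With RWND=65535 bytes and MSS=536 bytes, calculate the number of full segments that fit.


Given: RWND = 65535 bytes, MSS = 536 bytes
Full segments = floor(RWND / MSS)
Full segments = floor(65535 / 536)
Full segments = floor(122.2668) = 122

122


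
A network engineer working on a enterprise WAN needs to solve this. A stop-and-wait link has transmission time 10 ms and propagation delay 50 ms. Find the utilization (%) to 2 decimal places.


Given: Ttrans = 10 ms, Tprop = 50 ms
RTT = 2 * Tprop = 2 * 50 = 100 ms
U = Ttrans / (Ttrans + RTT)
U = 10 / (10 + 100)
U = 10 / 110 = 0.090909
U% = 9.09%

9.09


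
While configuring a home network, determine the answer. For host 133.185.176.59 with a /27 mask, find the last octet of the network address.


Given: IP = 133.185.176.59, prefix = /27
Subnet mask = 255.255.255.224
Last octet of IP: 59
Last octet of mask: 224
Network last octet = 59 AND 224 = 32

32


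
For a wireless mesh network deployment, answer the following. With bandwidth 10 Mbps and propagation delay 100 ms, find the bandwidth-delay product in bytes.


Given: bandwidth = 10 Mbps, delay = 100 ms
BDP in bits = 10 * 10^6 * 100 / 1000
BDP in bits = 1000000
BDP in bytes = 1000000 / 8 = 125000

125000


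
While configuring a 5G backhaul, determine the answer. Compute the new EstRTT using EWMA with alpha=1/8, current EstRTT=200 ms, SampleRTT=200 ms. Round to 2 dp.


Given: EstRTT = 200 ms, SampleRTT = 200 ms, alpha = 1/8
New EstRTT = (1 - alpha) * EstRTT + alpha * SampleRTT
(7/8) * 200 = 175
(1/8) * 200 = 25
New EstRTT = 175 + 25 = 200 ms -> 200.00 ms (2 dp)

200.00


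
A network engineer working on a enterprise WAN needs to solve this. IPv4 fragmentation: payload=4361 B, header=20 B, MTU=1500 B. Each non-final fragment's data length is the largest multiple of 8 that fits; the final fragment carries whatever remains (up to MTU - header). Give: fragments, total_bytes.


Max data per non-final fragment = floor((MTU - header)/8)*8 = floor((1500 - 20)/8)*8 = floor(1480/8)*8 = 1480 B
Final fragment needs no 8-byte alignment: it can carry up to MTU - header = 1480 B
Non-final fragments needed = ceil((payload - 1480) / 1480) = ceil(2881/1480) = ceil(1.9466) = 2
Number of fragments = 2 + 1 = 3
Fragment sizes (data): 2 * 1480 B + 1401 B (last, 1401 <= 1480 OK)
Total bytes sent = payload + n_frags * header = 4361 + 3*20 = 4361 + 60 = 4421 B

3, 4421


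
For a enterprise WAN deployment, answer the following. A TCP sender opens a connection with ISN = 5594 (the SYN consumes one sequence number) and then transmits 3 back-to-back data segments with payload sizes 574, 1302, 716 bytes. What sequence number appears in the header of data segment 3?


The SYN occupies sequence number ISN = 5594, so the first data byte is ISN + 1 = 5595.
SEQ of data segment i = (ISN + 1) + sum of payload sizes of segments 1..i-1.
Segment 1: SEQ = 5595, payload = 574 bytes
Segment 2: SEQ = 6169, payload = 1302 bytes
Segment 3: SEQ = 7471, payload = 716 bytes
SEQ of segment 3 = 5595 + 574 + 1302 = 7471

7471


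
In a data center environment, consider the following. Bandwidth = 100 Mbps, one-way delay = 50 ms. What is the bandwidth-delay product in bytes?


Given: bandwidth = 100 Mbps, delay = 50 ms
BDP in bits = 100 * 10^6 * 50 / 1000
BDP in bits = 5000000
BDP in bytes = 5000000 / 8 = 625000

625000


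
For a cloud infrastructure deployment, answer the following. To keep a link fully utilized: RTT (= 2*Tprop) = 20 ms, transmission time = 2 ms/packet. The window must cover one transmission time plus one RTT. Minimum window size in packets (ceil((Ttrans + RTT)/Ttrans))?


Given: Ttrans = 2 ms, RTT = 20 ms (= 2 * Tprop, Tprop = 10 ms)
Time until first ACK returns = Ttrans + RTT = 2 + 20 = 22 ms
Need W * Ttrans >= Ttrans + RTT  ->  W >= (Ttrans + RTT) / Ttrans
(Ttrans + RTT) / Ttrans = 22 / 2 = 11
W_min = ceil(11) = 11

11


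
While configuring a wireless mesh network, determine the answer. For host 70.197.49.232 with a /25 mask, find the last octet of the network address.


Given: IP = 70.197.49.232, prefix = /25
Subnet mask = 255.255.255.128
Last octet of IP: 232
Last octet of mask: 128
Network last octet = 232 AND 128 = 128

128


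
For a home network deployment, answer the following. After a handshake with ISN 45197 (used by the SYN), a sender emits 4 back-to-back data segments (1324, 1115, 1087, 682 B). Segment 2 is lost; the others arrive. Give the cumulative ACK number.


SYN uses sequence number 45197; first data byte = ISN + 1 = 45198.
Segment 1: SEQ = 45198, len = 1324 B, covers [45198, 46521]
Segment 2: SEQ = 46522, len = 1115 B, covers [46522, 47636] [LOST]
Segment 3: SEQ = 47637, len = 1087 B, covers [47637, 48723]
Segment 4: SEQ = 48724, len = 682 B, covers [48724, 49405]
In-order data received: bytes [45198, 46521] (segments 1..1).
Segment 2 missing -> gap begins at byte 46522; later segments buffered out of order.
Cumulative ACK = next expected in-order byte = 45198 + 1324 = 46522

46522
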